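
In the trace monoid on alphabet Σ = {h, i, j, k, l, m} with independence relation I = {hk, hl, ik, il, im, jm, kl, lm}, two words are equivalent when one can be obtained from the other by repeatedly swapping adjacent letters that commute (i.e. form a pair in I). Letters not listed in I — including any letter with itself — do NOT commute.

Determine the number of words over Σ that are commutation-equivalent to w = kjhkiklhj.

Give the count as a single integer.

piece 0:k — minimal
piece 1:j rests on {0:k}
piece 2:h rests on {1:j}
piece 3:k rests on {1:j}
piece 4:i rests on {2:h}
piece 5:k rests on {3:k}
piece 6:l rests on {1:j}
piece 7:h rests on {4:i}
piece 8:j rests on {5:k, 6:l, 7:h}
minimal pieces: {0:k}
ways to finish when only these pieces remain (= sum over removing one remaining piece with nothing left below it):
  1 left: {8}→1
  2 left: {5,8}→1  {6,8}→1  {7,8}→1
  3 left: {3,5,8}→1  {4,7,8}→1  {5,6,8}→2  {5,7,8}→2  {6,7,8}→2
  4 left: {2,4,7,8}→1  {3,5,6,8}→3  {3,5,7,8}→3  {4,5,7,8}→3  {4,6,7,8}→3  {5,6,7,8}→6
  5 left: {2,4,5,7,8}→4  {2,4,6,7,8}→4  {3,4,5,7,8}→6  {3,5,6,7,8}→12  {4,5,6,7,8}→12
  6 left: {2,3,4,5,7,8}→10  {2,4,5,6,7,8}→20  {3,4,5,6,7,8}→30
  7 left: {2,3,4,5,6,7,8}→60
  placing 0:k first → 60 extensions

60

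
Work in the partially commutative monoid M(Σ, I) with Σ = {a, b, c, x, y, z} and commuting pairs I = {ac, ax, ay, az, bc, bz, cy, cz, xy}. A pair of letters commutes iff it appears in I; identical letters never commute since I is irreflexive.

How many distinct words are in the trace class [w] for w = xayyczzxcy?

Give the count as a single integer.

390

0(x) covers ∅
1(a) covers ∅
2(y) covers ∅
3(y) covers 2:y
4(c) covers 0:x
5(z) covers 0:x, 3:y
6(z) covers 5:z
7(x) covers 4:c, 6:z
8(c) covers 7:x
9(y) covers 6:z
floor of heap: 0:x, 1:a, 2:y
completions by unplaced set U, small U first (add the entries for U minus each lowest piece of U):
  |U|=1: {1}:1  {8}:1  {9}:1
  |U|=2: {1,8}:2  {1,9}:2  {7,8}:1  {8,9}:2
  |U|=3: {1,7,8}:3  {1,8,9}:6  {4,7,8}:1  {7,8,9}:3
  |U|=4: {1,4,7,8}:4  {1,7,8,9}:12  {4,7,8,9}:4  {6,7,8,9}:3
  |U|=5: {1,4,7,8,9}:20  {1,6,7,8,9}:15  {4,6,7,8,9}:7  {5,6,7,8,9}:3
  |U|=6: {1,4,6,7,8,9}:42  {1,5,6,7,8,9}:18  {3,5,6,7,8,9}:3  {4,5,6,7,8,9}:10
  |U|=7: {0,4,5,6,7,8,9}:10  {1,3,5,6,7,8,9}:21  {1,4,5,6,7,8,9}:70  {2,3,5,6,7,8,9}:3  {3,4,5,6,7,8,9}:13
  |U|=8: {0,1,4,5,6,7,8,9}:80  {0,3,4,5,6,7,8,9}:23  {1,2,3,5,6,7,8,9}:24  {1,3,4,5,6,7,8,9}:104  {2,3,4,5,6,7,8,9}:16
  start at 0(x): 144
  start at 1(a): 39
  start at 2(y): 207
sum over floor = 390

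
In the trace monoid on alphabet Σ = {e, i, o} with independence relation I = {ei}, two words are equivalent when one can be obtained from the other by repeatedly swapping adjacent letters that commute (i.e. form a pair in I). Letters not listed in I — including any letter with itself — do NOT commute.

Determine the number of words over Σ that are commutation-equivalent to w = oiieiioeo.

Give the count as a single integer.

drop 0:o onto floor
drop 1:i onto {0:o}
drop 2:i onto {1:i}
drop 3:e onto {0:o}
drop 4:i onto {2:i}
drop 5:i onto {4:i}
drop 6:o onto {3:e, 5:i}
drop 7:e onto {6:o}
drop 8:o onto {7:e}
ground layer = {0:o}
drop-orders for the pieces not yet dropped (sum over which currently-grounded one goes next):
  1 to go: {8} 1
  2 to go: {7,8} 1
  3 to go: {6,7,8} 1
  4 to go: {3,6,7,8} 1  {5,6,7,8} 1
  5 to go: {3,5,6,7,8} 2  {4,5,6,7,8} 1
  6 to go: {2,4,5,6,7,8} 1  {3,4,5,6,7,8} 3
  7 to go: {1,2,4,5,6,7,8} 1  {2,3,4,5,6,7,8} 4
  if 0:o drops first: 5 orders

5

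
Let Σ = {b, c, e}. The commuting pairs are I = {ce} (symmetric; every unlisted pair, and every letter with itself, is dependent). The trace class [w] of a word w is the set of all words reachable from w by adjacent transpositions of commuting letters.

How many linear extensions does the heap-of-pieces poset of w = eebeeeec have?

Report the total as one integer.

5

0(e) covers ∅
1(e) covers 0:e
2(b) covers 1:e
3(e) covers 2:b
4(e) covers 3:e
5(e) covers 4:e
6(e) covers 5:e
7(c) covers 2:b
floor of heap: 0:e
completions by unplaced set U, small U first (add the entries for U minus each lowest piece of U):
  |U|=1: {6}:1  {7}:1
  |U|=2: {5,6}:1  {6,7}:2
  |U|=3: {4,5,6}:1  {5,6,7}:3
  |U|=4: {3,4,5,6}:1  {4,5,6,7}:4
  |U|=5: {3,4,5,6,7}:5
  |U|=6: {2,3,4,5,6,7}:5
  start at 0(e): 5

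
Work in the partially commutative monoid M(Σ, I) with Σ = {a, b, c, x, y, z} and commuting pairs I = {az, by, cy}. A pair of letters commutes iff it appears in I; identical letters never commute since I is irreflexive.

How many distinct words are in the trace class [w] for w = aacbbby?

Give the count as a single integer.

5

drop 0:a onto floor
drop 1:a onto {0:a}
drop 2:c onto {1:a}
drop 3:b onto {2:c}
drop 4:b onto {3:b}
drop 5:b onto {4:b}
drop 6:y onto {1:a}
ground layer = {0:a}
drop-orders for the pieces not yet dropped (sum over which currently-grounded one goes next):
  1 to go: {5} 1  {6} 1
  2 to go: {4,5} 1  {5,6} 2
  3 to go: {3,4,5} 1  {4,5,6} 3
  4 to go: {2,3,4,5} 1  {3,4,5,6} 4
  5 to go: {2,3,4,5,6} 5
  if 0:a drops first: 5 orders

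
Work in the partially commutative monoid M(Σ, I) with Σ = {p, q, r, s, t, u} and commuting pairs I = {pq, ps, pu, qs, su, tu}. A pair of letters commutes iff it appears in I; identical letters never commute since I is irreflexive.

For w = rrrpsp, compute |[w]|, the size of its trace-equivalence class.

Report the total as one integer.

3

#0=r has no predecessor
#1=r depends on [0:r]
#2=r depends on [1:r]
#3=p depends on [2:r]
#4=s depends on [2:r]
#5=p depends on [3:p]
sources: [0:r]
N(rest) = Σ N(rest − s) over sources s of rest; N(one piece) = 1:
  size 1 → [4]=1  [5]=1
  size 2 → [3,5]=1  [4,5]=2
  size 3 → [3,4,5]=3
  size 4 → [2,3,4,5]=3
  first=0(r) contributes 3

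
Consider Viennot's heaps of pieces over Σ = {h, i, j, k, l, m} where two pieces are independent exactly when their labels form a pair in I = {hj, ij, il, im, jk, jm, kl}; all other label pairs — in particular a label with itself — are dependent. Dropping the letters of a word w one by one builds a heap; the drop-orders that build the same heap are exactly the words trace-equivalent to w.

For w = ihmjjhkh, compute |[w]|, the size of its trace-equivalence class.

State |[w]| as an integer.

drop 0:i onto floor
drop 1:h onto {0:i}
drop 2:m onto {1:h}
drop 3:j onto floor
drop 4:j onto {3:j}
drop 5:h onto {2:m}
drop 6:k onto {5:h}
drop 7:h onto {6:k}
ground layer = {0:i, 3:j}
drop-orders for the pieces not yet dropped (sum over which currently-grounded one goes next):
  1 to go: {4} 1  {7} 1
  2 to go: {3,4} 1  {4,7} 2  {6,7} 1
  3 to go: {3,4,7} 3  {4,6,7} 3  {5,6,7} 1
  4 to go: {2,5,6,7} 1  {3,4,6,7} 6  {4,5,6,7} 4
  5 to go: {1,2,5,6,7} 1  {2,4,5,6,7} 5  {3,4,5,6,7} 10
  6 to go: {0,1,2,5,6,7} 1  {1,2,4,5,6,7} 6  {2,3,4,5,6,7} 15
  if 0:i drops first: 21 orders
  if 3:j drops first: 7 orders
heap linearizations: 28

28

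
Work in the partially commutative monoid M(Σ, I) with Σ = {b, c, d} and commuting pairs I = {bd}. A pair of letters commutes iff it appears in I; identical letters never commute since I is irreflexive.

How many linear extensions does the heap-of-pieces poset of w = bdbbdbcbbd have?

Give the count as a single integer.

45

#0=b has no predecessor
#1=d has no predecessor
#2=b depends on [0:b]
#3=b depends on [2:b]
#4=d depends on [1:d]
#5=b depends on [3:b]
#6=c depends on [4:d, 5:b]
#7=b depends on [6:c]
#8=b depends on [7:b]
#9=d depends on [6:c]
sources: [0:b, 1:d]
N(rest) = Σ N(rest − s) over sources s of rest; N(one piece) = 1:
  size 1 → [8]=1  [9]=1
  size 2 → [7,8]=1  [8,9]=2
  size 3 → [7,8,9]=3
  size 4 → [6,7,8,9]=3
  size 5 → [4,6,7,8,9]=3  [5,6,7,8,9]=3
  size 6 → [1,4,6,7,8,9]=3  [3,5,6,7,8,9]=3  [4,5,6,7,8,9]=6
  size 7 → [1,4,5,6,7,8,9]=9  [2,3,5,6,7,8,9]=3  [3,4,5,6,7,8,9]=9
  size 8 → [0,2,3,5,6,7,8,9]=3  [1,3,4,5,6,7,8,9]=18  [2,3,4,5,6,7,8,9]=12
  first=0(b) contributes 30
  first=1(d) contributes 15
|[w]| = 45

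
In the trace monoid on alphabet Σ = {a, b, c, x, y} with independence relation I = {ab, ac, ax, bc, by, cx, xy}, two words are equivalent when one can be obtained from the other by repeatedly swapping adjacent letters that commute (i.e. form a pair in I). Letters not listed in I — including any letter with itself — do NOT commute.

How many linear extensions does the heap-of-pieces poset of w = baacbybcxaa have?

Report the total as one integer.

piece 0:b — minimal
piece 1:a — minimal
piece 2:a rests on {1:a}
piece 3:c — minimal
piece 4:b rests on {0:b}
piece 5:y rests on {2:a, 3:c}
piece 6:b rests on {4:b}
piece 7:c rests on {5:y}
piece 8:x rests on {6:b}
piece 9:a rests on {5:y}
piece 10:a rests on {9:a}
minimal pieces: {0:b, 1:a, 3:c}
ways to finish when only these pieces remain (= sum over removing one remaining piece with nothing left below it):
  1 left: {7}→1  {8}→1  {10}→1
  2 left: {6,8}→1  {7,8}→2  {7,10}→2  {8,10}→2  {9,10}→1
  3 left: {4,6,8}→1  {6,7,8}→3  {6,8,10}→3  {7,8,10}→6  {7,9,10}→3  {8,9,10}→3
  4 left: {0,4,6,8}→1  {4,6,7,8}→4  {4,6,8,10}→4  {5,7,9,10}→3  {6,7,8,10}→12  {6,8,9,10}→6  {7,8,9,10}→12
  5 left: {0,4,6,7,8}→5  {0,4,6,8,10}→5  {2,5,7,9,10}→3  {3,5,7,9,10}→3  {4,6,7,8,10}→20  {4,6,8,9,10}→10  {5,7,8,9,10}→15  {6,7,8,9,10}→30
  6 left: {0,4,6,7,8,10}→30  {0,4,6,8,9,10}→15  {1,2,5,7,9,10}→3  {2,3,5,7,9,10}→6  {2,5,7,8,9,10}→18  {3,5,7,8,9,10}→18  {4,6,7,8,9,10}→60  {5,6,7,8,9,10}→45
  7 left: {0,4,6,7,8,9,10}→105  {1,2,3,5,7,9,10}→9  {1,2,5,7,8,9,10}→21  {2,3,5,7,8,9,10}→42  {2,5,6,7,8,9,10}→63  {3,5,6,7,8,9,10}→63  {4,5,6,7,8,9,10}→105
  8 left: {0,4,5,6,7,8,9,10}→210  {1,2,3,5,7,8,9,10}→72  {1,2,5,6,7,8,9,10}→84  {2,3,5,6,7,8,9,10}→168  {2,4,5,6,7,8,9,10}→168  {3,4,5,6,7,8,9,10}→168
  9 left: {0,2,4,5,6,7,8,9,10}→378  {0,3,4,5,6,7,8,9,10}→378  {1,2,3,5,6,7,8,9,10}→324  {1,2,4,5,6,7,8,9,10}→252  {2,3,4,5,6,7,8,9,10}→504
  placing 0:b first → 1080 extensions
  placing 1:a first → 1260 extensions
  placing 3:c first → 630 extensions
total linear extensions = 2970

2970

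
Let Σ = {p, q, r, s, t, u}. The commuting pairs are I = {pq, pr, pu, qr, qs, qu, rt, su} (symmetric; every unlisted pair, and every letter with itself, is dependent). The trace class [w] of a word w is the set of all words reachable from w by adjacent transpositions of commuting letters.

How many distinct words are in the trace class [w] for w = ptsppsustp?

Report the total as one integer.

piece 0:p — minimal
piece 1:t rests on {0:p}
piece 2:s rests on {1:t}
piece 3:p rests on {2:s}
piece 4:p rests on {3:p}
piece 5:s rests on {4:p}
piece 6:u rests on {1:t}
piece 7:s rests on {5:s}
piece 8:t rests on {6:u, 7:s}
piece 9:p rests on {8:t}
minimal pieces: {0:p}
ways to finish when only these pieces remain (= sum over removing one remaining piece with nothing left below it):
  1 left: {9}→1
  2 left: {8,9}→1
  3 left: {6,8,9}→1  {7,8,9}→1
  4 left: {5,7,8,9}→1  {6,7,8,9}→2
  5 left: {4,5,7,8,9}→1  {5,6,7,8,9}→3
  6 left: {3,4,5,7,8,9}→1  {4,5,6,7,8,9}→4
  7 left: {2,3,4,5,7,8,9}→1  {3,4,5,6,7,8,9}→5
  8 left: {2,3,4,5,6,7,8,9}→6
  placing 0:p first → 6 extensions

6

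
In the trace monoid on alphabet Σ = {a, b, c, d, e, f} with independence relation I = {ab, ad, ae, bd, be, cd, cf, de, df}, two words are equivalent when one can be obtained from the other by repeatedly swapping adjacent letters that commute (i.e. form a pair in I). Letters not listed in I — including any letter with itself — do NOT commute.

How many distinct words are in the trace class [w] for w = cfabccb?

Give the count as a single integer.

#0=c has no predecessor
#1=f has no predecessor
#2=a depends on [0:c, 1:f]
#3=b depends on [0:c, 1:f]
#4=c depends on [2:a, 3:b]
#5=c depends on [4:c]
#6=b depends on [5:c]
sources: [0:c, 1:f]
N(rest) = Σ N(rest − s) over sources s of rest; N(one piece) = 1:
  size 1 → [6]=1
  size 2 → [5,6]=1
  size 3 → [4,5,6]=1
  size 4 → [2,4,5,6]=1  [3,4,5,6]=1
  size 5 → [2,3,4,5,6]=2
  first=0(c) contributes 2
  first=1(f) contributes 2
|[w]| = 4

4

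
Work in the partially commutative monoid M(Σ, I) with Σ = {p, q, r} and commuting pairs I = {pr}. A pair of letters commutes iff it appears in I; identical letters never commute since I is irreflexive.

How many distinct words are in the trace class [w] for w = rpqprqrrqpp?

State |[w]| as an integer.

4

piece 0:r — minimal
piece 1:p — minimal
piece 2:q rests on {0:r, 1:p}
piece 3:p rests on {2:q}
piece 4:r rests on {2:q}
piece 5:q rests on {3:p, 4:r}
piece 6:r rests on {5:q}
piece 7:r rests on {6:r}
piece 8:q rests on {7:r}
piece 9:p rests on {8:q}
piece 10:p rests on {9:p}
minimal pieces: {0:r, 1:p}
ways to finish when only these pieces remain (= sum over removing one remaining piece with nothing left below it):
  1 left: {10}→1
  2 left: {9,10}→1
  3 left: {8,9,10}→1
  4 left: {7,8,9,10}→1
  5 left: {6,7,8,9,10}→1
  6 left: {5,6,7,8,9,10}→1
  7 left: {3,5,6,7,8,9,10}→1  {4,5,6,7,8,9,10}→1
  8 left: {3,4,5,6,7,8,9,10}→2
  9 left: {2,3,4,5,6,7,8,9,10}→2
  placing 0:r first → 2 extensions
  placing 1:p first → 2 extensions
total linear extensions = 4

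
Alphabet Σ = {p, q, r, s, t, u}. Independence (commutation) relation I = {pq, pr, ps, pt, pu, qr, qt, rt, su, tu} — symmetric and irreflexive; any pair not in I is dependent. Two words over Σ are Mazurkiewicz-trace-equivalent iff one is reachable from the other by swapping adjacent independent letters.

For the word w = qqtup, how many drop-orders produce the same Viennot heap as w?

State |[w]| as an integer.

#0=q has no predecessor
#1=q depends on [0:q]
#2=t has no predecessor
#3=u depends on [1:q]
#4=p has no predecessor
sources: [0:q, 2:t, 4:p]
N(rest) = Σ N(rest − s) over sources s of rest; N(one piece) = 1:
  size 1 → [2]=1  [3]=1  [4]=1
  size 2 → [1,3]=1  [2,3]=2  [2,4]=2  [3,4]=2
  size 3 → [0,1,3]=1  [1,2,3]=3  [1,3,4]=3  [2,3,4]=6
  first=0(q) contributes 12
  first=2(t) contributes 4
  first=4(p) contributes 4
|[w]| = 20

20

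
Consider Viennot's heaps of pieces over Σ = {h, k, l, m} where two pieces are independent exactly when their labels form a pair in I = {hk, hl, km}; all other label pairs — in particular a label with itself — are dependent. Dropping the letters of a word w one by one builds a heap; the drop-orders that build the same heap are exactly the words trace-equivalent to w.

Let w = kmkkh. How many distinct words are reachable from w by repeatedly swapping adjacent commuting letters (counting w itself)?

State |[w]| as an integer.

piece 0:k — minimal
piece 1:m — minimal
piece 2:k rests on {0:k}
piece 3:k rests on {2:k}
piece 4:h rests on {1:m}
minimal pieces: {0:k, 1:m}
ways to finish when only these pieces remain (= sum over removing one remaining piece with nothing left below it):
  1 left: {3}→1  {4}→1
  2 left: {1,4}→1  {2,3}→1  {3,4}→2
  3 left: {0,2,3}→1  {1,3,4}→3  {2,3,4}→3
  placing 0:k first → 6 extensions
  placing 1:m first → 4 extensions
total linear extensions = 10

10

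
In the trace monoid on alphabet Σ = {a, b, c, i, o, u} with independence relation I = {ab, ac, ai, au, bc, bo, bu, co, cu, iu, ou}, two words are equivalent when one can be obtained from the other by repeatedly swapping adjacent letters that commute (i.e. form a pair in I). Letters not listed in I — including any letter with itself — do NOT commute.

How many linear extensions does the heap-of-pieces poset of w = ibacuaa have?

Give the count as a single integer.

280

0(i) covers ∅
1(b) covers 0:i
2(a) covers ∅
3(c) covers 0:i
4(u) covers ∅
5(a) covers 2:a
6(a) covers 5:a
floor of heap: 0:i, 2:a, 4:u
completions by unplaced set U, small U first (add the entries for U minus each lowest piece of U):
  |U|=1: {1}:1  {3}:1  {4}:1  {6}:1
  |U|=2: {1,3}:2  {1,4}:2  {1,6}:2  {3,4}:2  {3,6}:2  {4,6}:2  {5,6}:1
  |U|=3: {0,1,3}:2  {1,3,4}:6  {1,3,6}:6  {1,4,6}:6  {1,5,6}:3  {2,5,6}:1  {3,4,6}:6  {3,5,6}:3  {4,5,6}:3
  |U|=4: {0,1,3,4}:8  {0,1,3,6}:8  {1,2,5,6}:4  {1,3,4,6}:24  {1,3,5,6}:12  {1,4,5,6}:12  {2,3,5,6}:4  {2,4,5,6}:4  {3,4,5,6}:12
  |U|=5: {0,1,3,4,6}:40  {0,1,3,5,6}:20  {1,2,3,5,6}:20  {1,2,4,5,6}:20  {1,3,4,5,6}:60  {2,3,4,5,6}:20
  start at 0(i): 120
  start at 2(a): 120
  start at 4(u): 40
sum over floor = 280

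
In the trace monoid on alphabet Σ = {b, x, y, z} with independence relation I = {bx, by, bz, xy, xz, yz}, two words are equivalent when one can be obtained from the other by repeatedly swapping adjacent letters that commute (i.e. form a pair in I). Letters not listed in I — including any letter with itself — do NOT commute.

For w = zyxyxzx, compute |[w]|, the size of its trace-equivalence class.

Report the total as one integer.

piece 0:z — minimal
piece 1:y — minimal
piece 2:x — minimal
piece 3:y rests on {1:y}
piece 4:x rests on {2:x}
piece 5:z rests on {0:z}
piece 6:x rests on {4:x}
minimal pieces: {0:z, 1:y, 2:x}
ways to finish when only these pieces remain (= sum over removing one remaining piece with nothing left below it):
  1 left: {3}→1  {5}→1  {6}→1
  2 left: {0,5}→1  {1,3}→1  {3,5}→2  {3,6}→2  {4,6}→1  {5,6}→2
  3 left: {0,3,5}→3  {0,5,6}→3  {1,3,5}→3  {1,3,6}→3  {2,4,6}→1  {3,4,6}→3  {3,5,6}→6  {4,5,6}→3
  4 left: {0,1,3,5}→6  {0,3,5,6}→12  {0,4,5,6}→6  {1,3,4,6}→6  {1,3,5,6}→12  {2,3,4,6}→4  {2,4,5,6}→4  {3,4,5,6}→12
  5 left: {0,1,3,5,6}→30  {0,2,4,5,6}→10  {0,3,4,5,6}→30  {1,2,3,4,6}→10  {1,3,4,5,6}→30  {2,3,4,5,6}→20
  placing 0:z first → 60 extensions
  placing 1:y first → 60 extensions
  placing 2:x first → 90 extensions
total linear extensions = 210

210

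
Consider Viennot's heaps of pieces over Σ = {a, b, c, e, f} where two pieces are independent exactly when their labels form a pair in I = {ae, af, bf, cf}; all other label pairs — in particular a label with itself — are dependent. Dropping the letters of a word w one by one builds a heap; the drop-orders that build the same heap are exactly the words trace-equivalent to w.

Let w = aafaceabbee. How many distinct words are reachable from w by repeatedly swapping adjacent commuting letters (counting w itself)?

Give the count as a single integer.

11

#0=a has no predecessor
#1=a depends on [0:a]
#2=f has no predecessor
#3=a depends on [1:a]
#4=c depends on [3:a]
#5=e depends on [2:f, 4:c]
#6=a depends on [4:c]
#7=b depends on [5:e, 6:a]
#8=b depends on [7:b]
#9=e depends on [8:b]
#10=e depends on [9:e]
sources: [0:a, 2:f]
N(rest) = Σ N(rest − s) over sources s of rest; N(one piece) = 1:
  size 1 → [10]=1
  size 2 → [9,10]=1
  size 3 → [8,9,10]=1
  size 4 → [7,8,9,10]=1
  size 5 → [5,7,8,9,10]=1  [6,7,8,9,10]=1
  size 6 → [2,5,7,8,9,10]=1  [5,6,7,8,9,10]=2
  size 7 → [2,5,6,7,8,9,10]=3  [4,5,6,7,8,9,10]=2
  size 8 → [2,4,5,6,7,8,9,10]=5  [3,4,5,6,7,8,9,10]=2
  size 9 → [1,3,4,5,6,7,8,9,10]=2  [2,3,4,5,6,7,8,9,10]=7
  first=0(a) contributes 9
  first=2(f) contributes 2
|[w]| = 11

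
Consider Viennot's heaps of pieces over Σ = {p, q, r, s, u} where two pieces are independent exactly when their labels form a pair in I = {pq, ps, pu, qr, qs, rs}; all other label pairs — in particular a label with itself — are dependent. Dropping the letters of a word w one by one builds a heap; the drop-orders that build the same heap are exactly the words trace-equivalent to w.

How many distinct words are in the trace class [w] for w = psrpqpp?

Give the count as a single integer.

0(p) covers ∅
1(s) covers ∅
2(r) covers 0:p
3(p) covers 2:r
4(q) covers ∅
5(p) covers 3:p
6(p) covers 5:p
floor of heap: 0:p, 1:s, 4:q
completions by unplaced set U, small U first (add the entries for U minus each lowest piece of U):
  |U|=1: {1}:1  {4}:1  {6}:1
  |U|=2: {1,4}:2  {1,6}:2  {4,6}:2  {5,6}:1
  |U|=3: {1,4,6}:6  {1,5,6}:3  {3,5,6}:1  {4,5,6}:3
  |U|=4: {1,3,5,6}:4  {1,4,5,6}:12  {2,3,5,6}:1  {3,4,5,6}:4
  |U|=5: {0,2,3,5,6}:1  {1,2,3,5,6}:5  {1,3,4,5,6}:20  {2,3,4,5,6}:5
  start at 0(p): 30
  start at 1(s): 6
  start at 4(q): 6
sum over floor = 42

42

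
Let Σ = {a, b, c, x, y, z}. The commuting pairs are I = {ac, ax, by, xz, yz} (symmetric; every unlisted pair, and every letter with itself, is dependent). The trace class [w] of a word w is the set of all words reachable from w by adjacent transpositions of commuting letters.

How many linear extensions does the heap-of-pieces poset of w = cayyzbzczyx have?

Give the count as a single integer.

60

drop 0:c onto floor
drop 1:a onto floor
drop 2:y onto {0:c, 1:a}
drop 3:y onto {2:y}
drop 4:z onto {0:c, 1:a}
drop 5:b onto {4:z}
drop 6:z onto {5:b}
drop 7:c onto {3:y, 6:z}
drop 8:z onto {7:c}
drop 9:y onto {7:c}
drop 10:x onto {9:y}
ground layer = {0:c, 1:a}
drop-orders for the pieces not yet dropped (sum over which currently-grounded one goes next):
  1 to go: {8} 1  {10} 1
  2 to go: {8,10} 2  {9,10} 1
  3 to go: {8,9,10} 3
  4 to go: {7,8,9,10} 3
  5 to go: {3,7,8,9,10} 3  {6,7,8,9,10} 3
  6 to go: {2,3,7,8,9,10} 3  {3,6,7,8,9,10} 6  {5,6,7,8,9,10} 3
  7 to go: {2,3,6,7,8,9,10} 9  {3,5,6,7,8,9,10} 9  {4,5,6,7,8,9,10} 3
  8 to go: {2,3,5,6,7,8,9,10} 18  {3,4,5,6,7,8,9,10} 12
  9 to go: {2,3,4,5,6,7,8,9,10} 30
  if 0:c drops first: 30 orders
  if 1:a drops first: 30 orders
heap linearizations: 60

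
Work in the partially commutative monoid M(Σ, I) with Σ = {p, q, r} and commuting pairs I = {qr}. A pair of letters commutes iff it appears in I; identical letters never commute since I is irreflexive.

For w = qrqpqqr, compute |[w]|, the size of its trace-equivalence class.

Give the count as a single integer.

drop 0:q onto floor
drop 1:r onto floor
drop 2:q onto {0:q}
drop 3:p onto {1:r, 2:q}
drop 4:q onto {3:p}
drop 5:q onto {4:q}
drop 6:r onto {3:p}
ground layer = {0:q, 1:r}
drop-orders for the pieces not yet dropped (sum over which currently-grounded one goes next):
  1 to go: {5} 1  {6} 1
  2 to go: {4,5} 1  {5,6} 2
  3 to go: {4,5,6} 3
  4 to go: {3,4,5,6} 3
  5 to go: {1,3,4,5,6} 3  {2,3,4,5,6} 3
  if 0:q drops first: 6 orders
  if 1:r drops first: 3 orders
heap linearizations: 9

9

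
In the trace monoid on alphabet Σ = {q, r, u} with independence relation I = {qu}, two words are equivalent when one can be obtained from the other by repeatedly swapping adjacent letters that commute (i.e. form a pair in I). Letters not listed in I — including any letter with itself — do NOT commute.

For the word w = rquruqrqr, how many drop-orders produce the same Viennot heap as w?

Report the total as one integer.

#0=r has no predecessor
#1=q depends on [0:r]
#2=u depends on [0:r]
#3=r depends on [1:q, 2:u]
#4=u depends on [3:r]
#5=q depends on [3:r]
#6=r depends on [4:u, 5:q]
#7=q depends on [6:r]
#8=r depends on [7:q]
sources: [0:r]
N(rest) = Σ N(rest − s) over sources s of rest; N(one piece) = 1:
  size 1 → [8]=1
  size 2 → [7,8]=1
  size 3 → [6,7,8]=1
  size 4 → [4,6,7,8]=1  [5,6,7,8]=1
  size 5 → [4,5,6,7,8]=2
  size 6 → [3,4,5,6,7,8]=2
  size 7 → [1,3,4,5,6,7,8]=2  [2,3,4,5,6,7,8]=2
  first=0(r) contributes 4

4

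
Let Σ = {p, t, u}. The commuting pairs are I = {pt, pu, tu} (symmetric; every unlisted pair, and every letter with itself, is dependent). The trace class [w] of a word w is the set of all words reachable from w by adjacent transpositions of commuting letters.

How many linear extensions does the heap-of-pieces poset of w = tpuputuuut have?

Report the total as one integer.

2520

#0=t has no predecessor
#1=p has no predecessor
#2=u has no predecessor
#3=p depends on [1:p]
#4=u depends on [2:u]
#5=t depends on [0:t]
#6=u depends on [4:u]
#7=u depends on [6:u]
#8=u depends on [7:u]
#9=t depends on [5:t]
sources: [0:t, 1:p, 2:u]
N(rest) = Σ N(rest − s) over sources s of rest; N(one piece) = 1:
  size 1 → [3]=1  [8]=1  [9]=1
  size 2 → [1,3]=1  [3,8]=2  [3,9]=2  [5,9]=1  [7,8]=1  [8,9]=2
  size 3 → [0,5,9]=1  [1,3,8]=3  [1,3,9]=3  [3,5,9]=3  [3,7,8]=3  [3,8,9]=6  [5,8,9]=3  [6,7,8]=1  [7,8,9]=3
  size 4 → [0,3,5,9]=4  [0,5,8,9]=4  [1,3,5,9]=6  [1,3,7,8]=6  [1,3,8,9]=12  [3,5,8,9]=12  [3,6,7,8]=4  [3,7,8,9]=12  [4,6,7,8]=1  [5,7,8,9]=6  [6,7,8,9]=4
  size 5 → [0,1,3,5,9]=10  [0,3,5,8,9]=20  [0,5,7,8,9]=10  [1,3,5,8,9]=30  [1,3,6,7,8]=10  [1,3,7,8,9]=30  [2,4,6,7,8]=1  [3,4,6,7,8]=5  [3,5,7,8,9]=30  [3,6,7,8,9]=20  [4,6,7,8,9]=5  [5,6,7,8,9]=10
  size 6 → [0,1,3,5,8,9]=60  [0,3,5,7,8,9]=60  [0,5,6,7,8,9]=20  [1,3,4,6,7,8]=15  [1,3,5,7,8,9]=90  [1,3,6,7,8,9]=60  [2,3,4,6,7,8]=6  [2,4,6,7,8,9]=6  [3,4,6,7,8,9]=30  [3,5,6,7,8,9]=60  [4,5,6,7,8,9]=15
  size 7 → [0,1,3,5,7,8,9]=210  [0,3,5,6,7,8,9]=140  [0,4,5,6,7,8,9]=35  [1,2,3,4,6,7,8]=21  [1,3,4,6,7,8,9]=105  [1,3,5,6,7,8,9]=210  [2,3,4,6,7,8,9]=42  [2,4,5,6,7,8,9]=21  [3,4,5,6,7,8,9]=105
  size 8 → [0,1,3,5,6,7,8,9]=560  [0,2,4,5,6,7,8,9]=56  [0,3,4,5,6,7,8,9]=280  [1,2,3,4,6,7,8,9]=168  [1,3,4,5,6,7,8,9]=420  [2,3,4,5,6,7,8,9]=168
  first=0(t) contributes 756
  first=1(p) contributes 504
  first=2(u) contributes 1260
|[w]| = 2520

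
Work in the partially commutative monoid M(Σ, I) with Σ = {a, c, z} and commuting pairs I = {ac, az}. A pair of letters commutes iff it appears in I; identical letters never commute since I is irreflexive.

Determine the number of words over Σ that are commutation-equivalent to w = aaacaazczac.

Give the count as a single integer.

0(a) covers ∅
1(a) covers 0:a
2(a) covers 1:a
3(c) covers ∅
4(a) covers 2:a
5(a) covers 4:a
6(z) covers 3:c
7(c) covers 6:z
8(z) covers 7:c
9(a) covers 5:a
10(c) covers 8:z
floor of heap: 0:a, 3:c
completions by unplaced set U, small U first (add the entries for U minus each lowest piece of U):
  |U|=1: {9}:1  {10}:1
  |U|=2: {5,9}:1  {8,10}:1  {9,10}:2
  |U|=3: {4,5,9}:1  {5,9,10}:3  {7,8,10}:1  {8,9,10}:3
  |U|=4: {2,4,5,9}:1  {4,5,9,10}:4  {5,8,9,10}:6  {6,7,8,10}:1  {7,8,9,10}:4
  |U|=5: {1,2,4,5,9}:1  {2,4,5,9,10}:5  {3,6,7,8,10}:1  {4,5,8,9,10}:10  {5,7,8,9,10}:10  {6,7,8,9,10}:5
  |U|=6: {0,1,2,4,5,9}:1  {1,2,4,5,9,10}:6  {2,4,5,8,9,10}:15  {3,6,7,8,9,10}:6  {4,5,7,8,9,10}:20  {5,6,7,8,9,10}:15
  |U|=7: {0,1,2,4,5,9,10}:7  {1,2,4,5,8,9,10}:21  {2,4,5,7,8,9,10}:35  {3,5,6,7,8,9,10}:21  {4,5,6,7,8,9,10}:35
  |U|=8: {0,1,2,4,5,8,9,10}:28  {1,2,4,5,7,8,9,10}:56  {2,4,5,6,7,8,9,10}:70  {3,4,5,6,7,8,9,10}:56
  |U|=9: {0,1,2,4,5,7,8,9,10}:84  {1,2,4,5,6,7,8,9,10}:126  {2,3,4,5,6,7,8,9,10}:126
  start at 0(a): 252
  start at 3(c): 210
sum over floor = 462

462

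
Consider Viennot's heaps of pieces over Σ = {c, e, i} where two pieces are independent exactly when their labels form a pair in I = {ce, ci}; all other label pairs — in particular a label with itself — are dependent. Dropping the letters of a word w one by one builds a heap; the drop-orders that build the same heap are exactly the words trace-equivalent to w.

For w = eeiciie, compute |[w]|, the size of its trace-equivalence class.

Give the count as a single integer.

7

0(e) covers ∅
1(e) covers 0:e
2(i) covers 1:e
3(c) covers ∅
4(i) covers 2:i
5(i) covers 4:i
6(e) covers 5:i
floor of heap: 0:e, 3:c
completions by unplaced set U, small U first (add the entries for U minus each lowest piece of U):
  |U|=1: {3}:1  {6}:1
  |U|=2: {3,6}:2  {5,6}:1
  |U|=3: {3,5,6}:3  {4,5,6}:1
  |U|=4: {2,4,5,6}:1  {3,4,5,6}:4
  |U|=5: {1,2,4,5,6}:1  {2,3,4,5,6}:5
  start at 0(e): 6
  start at 3(c): 1
sum over floor = 7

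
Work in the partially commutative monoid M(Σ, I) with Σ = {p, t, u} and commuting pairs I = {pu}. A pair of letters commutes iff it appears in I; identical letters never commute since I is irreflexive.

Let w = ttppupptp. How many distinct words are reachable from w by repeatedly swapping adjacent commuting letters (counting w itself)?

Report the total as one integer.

5

drop 0:t onto floor
drop 1:t onto {0:t}
drop 2:p onto {1:t}
drop 3:p onto {2:p}
drop 4:u onto {1:t}
drop 5:p onto {3:p}
drop 6:p onto {5:p}
drop 7:t onto {4:u, 6:p}
drop 8:p onto {7:t}
ground layer = {0:t}
drop-orders for the pieces not yet dropped (sum over which currently-grounded one goes next):
  1 to go: {8} 1
  2 to go: {7,8} 1
  3 to go: {4,7,8} 1  {6,7,8} 1
  4 to go: {4,6,7,8} 2  {5,6,7,8} 1
  5 to go: {3,5,6,7,8} 1  {4,5,6,7,8} 3
  6 to go: {2,3,5,6,7,8} 1  {3,4,5,6,7,8} 4
  7 to go: {2,3,4,5,6,7,8} 5
  if 0:t drops first: 5 orders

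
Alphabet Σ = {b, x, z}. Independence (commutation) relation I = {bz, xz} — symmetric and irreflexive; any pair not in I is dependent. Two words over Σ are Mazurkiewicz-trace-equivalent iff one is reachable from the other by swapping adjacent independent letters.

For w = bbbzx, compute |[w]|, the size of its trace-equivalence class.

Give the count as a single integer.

5

drop 0:b onto floor
drop 1:b onto {0:b}
drop 2:b onto {1:b}
drop 3:z onto floor
drop 4:x onto {2:b}
ground layer = {0:b, 3:z}
drop-orders for the pieces not yet dropped (sum over which currently-grounded one goes next):
  1 to go: {3} 1  {4} 1
  2 to go: {2,4} 1  {3,4} 2
  3 to go: {1,2,4} 1  {2,3,4} 3
  if 0:b drops first: 4 orders
  if 3:z drops first: 1 orders
heap linearizations: 5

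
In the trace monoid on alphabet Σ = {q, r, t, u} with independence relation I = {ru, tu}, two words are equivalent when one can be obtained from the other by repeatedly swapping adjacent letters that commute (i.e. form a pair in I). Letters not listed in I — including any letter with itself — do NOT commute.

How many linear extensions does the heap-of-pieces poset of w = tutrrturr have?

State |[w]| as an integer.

36

#0=t has no predecessor
#1=u has no predecessor
#2=t depends on [0:t]
#3=r depends on [2:t]
#4=r depends on [3:r]
#5=t depends on [4:r]
#6=u depends on [1:u]
#7=r depends on [5:t]
#8=r depends on [7:r]
sources: [0:t, 1:u]
N(rest) = Σ N(rest − s) over sources s of rest; N(one piece) = 1:
  size 1 → [6]=1  [8]=1
  size 2 → [1,6]=1  [6,8]=2  [7,8]=1
  size 3 → [1,6,8]=3  [5,7,8]=1  [6,7,8]=3
  size 4 → [1,6,7,8]=6  [4,5,7,8]=1  [5,6,7,8]=4
  size 5 → [1,5,6,7,8]=10  [3,4,5,7,8]=1  [4,5,6,7,8]=5
  size 6 → [1,4,5,6,7,8]=15  [2,3,4,5,7,8]=1  [3,4,5,6,7,8]=6
  size 7 → [0,2,3,4,5,7,8]=1  [1,3,4,5,6,7,8]=21  [2,3,4,5,6,7,8]=7
  first=0(t) contributes 28
  first=1(u) contributes 8
|[w]| = 36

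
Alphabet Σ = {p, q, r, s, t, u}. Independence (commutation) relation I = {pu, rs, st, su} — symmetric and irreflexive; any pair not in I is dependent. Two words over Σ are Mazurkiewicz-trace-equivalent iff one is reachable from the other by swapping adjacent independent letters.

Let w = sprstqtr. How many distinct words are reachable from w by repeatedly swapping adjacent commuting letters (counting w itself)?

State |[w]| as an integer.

3

#0=s has no predecessor
#1=p depends on [0:s]
#2=r depends on [1:p]
#3=s depends on [1:p]
#4=t depends on [2:r]
#5=q depends on [3:s, 4:t]
#6=t depends on [5:q]
#7=r depends on [6:t]
sources: [0:s]
N(rest) = Σ N(rest − s) over sources s of rest; N(one piece) = 1:
  size 1 → [7]=1
  size 2 → [6,7]=1
  size 3 → [5,6,7]=1
  size 4 → [3,5,6,7]=1  [4,5,6,7]=1
  size 5 → [2,4,5,6,7]=1  [3,4,5,6,7]=2
  size 6 → [2,3,4,5,6,7]=3
  first=0(s) contributes 3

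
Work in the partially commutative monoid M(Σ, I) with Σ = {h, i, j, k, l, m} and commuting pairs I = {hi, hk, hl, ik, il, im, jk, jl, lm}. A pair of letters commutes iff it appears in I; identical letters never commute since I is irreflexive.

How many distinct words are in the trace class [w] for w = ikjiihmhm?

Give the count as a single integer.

piece 0:i — minimal
piece 1:k — minimal
piece 2:j rests on {0:i}
piece 3:i rests on {2:j}
piece 4:i rests on {3:i}
piece 5:h rests on {2:j}
piece 6:m rests on {1:k, 5:h}
piece 7:h rests on {6:m}
piece 8:m rests on {7:h}
minimal pieces: {0:i, 1:k}
ways to finish when only these pieces remain (= sum over removing one remaining piece with nothing left below it):
  1 left: {4}→1  {8}→1
  2 left: {3,4}→1  {4,8}→2  {7,8}→1
  3 left: {3,4,8}→3  {4,7,8}→3  {6,7,8}→1
  4 left: {1,6,7,8}→1  {3,4,7,8}→6  {4,6,7,8}→4  {5,6,7,8}→1
  5 left: {1,4,6,7,8}→5  {1,5,6,7,8}→2  {3,4,6,7,8}→10  {4,5,6,7,8}→5
  6 left: {1,3,4,6,7,8}→15  {1,4,5,6,7,8}→12  {3,4,5,6,7,8}→15
  7 left: {1,3,4,5,6,7,8}→42  {2,3,4,5,6,7,8}→15
  placing 0:i first → 57 extensions
  placing 1:k first → 15 extensions
total linear extensions = 72

72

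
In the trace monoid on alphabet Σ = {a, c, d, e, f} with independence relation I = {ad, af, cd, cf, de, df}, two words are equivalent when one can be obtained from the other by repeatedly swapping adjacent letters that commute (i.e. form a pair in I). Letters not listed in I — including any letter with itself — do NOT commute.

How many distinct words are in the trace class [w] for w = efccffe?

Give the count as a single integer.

10

drop 0:e onto floor
drop 1:f onto {0:e}
drop 2:c onto {0:e}
drop 3:c onto {2:c}
drop 4:f onto {1:f}
drop 5:f onto {4:f}
drop 6:e onto {3:c, 5:f}
ground layer = {0:e}
drop-orders for the pieces not yet dropped (sum over which currently-grounded one goes next):
  1 to go: {6} 1
  2 to go: {3,6} 1  {5,6} 1
  3 to go: {2,3,6} 1  {3,5,6} 2  {4,5,6} 1
  4 to go: {1,4,5,6} 1  {2,3,5,6} 3  {3,4,5,6} 3
  5 to go: {1,3,4,5,6} 4  {2,3,4,5,6} 6
  if 0:e drops first: 10 orders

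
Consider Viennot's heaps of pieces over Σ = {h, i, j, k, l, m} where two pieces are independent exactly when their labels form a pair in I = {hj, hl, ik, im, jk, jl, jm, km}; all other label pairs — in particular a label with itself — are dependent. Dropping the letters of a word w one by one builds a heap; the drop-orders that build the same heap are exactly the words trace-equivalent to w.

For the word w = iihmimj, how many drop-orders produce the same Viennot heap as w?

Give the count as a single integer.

6

#0=i has no predecessor
#1=i depends on [0:i]
#2=h depends on [1:i]
#3=m depends on [2:h]
#4=i depends on [2:h]
#5=m depends on [3:m]
#6=j depends on [4:i]
sources: [0:i]
N(rest) = Σ N(rest − s) over sources s of rest; N(one piece) = 1:
  size 1 → [5]=1  [6]=1
  size 2 → [3,5]=1  [4,6]=1  [5,6]=2
  size 3 → [3,5,6]=3  [4,5,6]=3
  size 4 → [3,4,5,6]=6
  size 5 → [2,3,4,5,6]=6
  first=0(i) contributes 6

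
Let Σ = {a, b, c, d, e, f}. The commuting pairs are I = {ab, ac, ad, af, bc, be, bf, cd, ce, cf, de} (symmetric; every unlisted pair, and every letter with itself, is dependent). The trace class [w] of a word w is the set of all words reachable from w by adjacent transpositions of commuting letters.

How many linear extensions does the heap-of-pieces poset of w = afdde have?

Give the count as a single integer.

piece 0:a — minimal
piece 1:f — minimal
piece 2:d rests on {1:f}
piece 3:d rests on {2:d}
piece 4:e rests on {0:a, 1:f}
minimal pieces: {0:a, 1:f}
ways to finish when only these pieces remain (= sum over removing one remaining piece with nothing left below it):
  1 left: {3}→1  {4}→1
  2 left: {0,4}→1  {2,3}→1  {3,4}→2
  3 left: {0,3,4}→3  {2,3,4}→3
  placing 0:a first → 3 extensions
  placing 1:f first → 6 extensions
total linear extensions = 9

9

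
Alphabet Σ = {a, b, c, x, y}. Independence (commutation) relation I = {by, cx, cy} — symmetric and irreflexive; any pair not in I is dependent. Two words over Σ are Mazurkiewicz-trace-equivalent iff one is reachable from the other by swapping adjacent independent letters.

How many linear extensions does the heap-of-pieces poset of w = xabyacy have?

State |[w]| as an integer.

#0=x has no predecessor
#1=a depends on [0:x]
#2=b depends on [1:a]
#3=y depends on [1:a]
#4=a depends on [2:b, 3:y]
#5=c depends on [4:a]
#6=y depends on [4:a]
sources: [0:x]
N(rest) = Σ N(rest − s) over sources s of rest; N(one piece) = 1:
  size 1 → [5]=1  [6]=1
  size 2 → [5,6]=2
  size 3 → [4,5,6]=2
  size 4 → [2,4,5,6]=2  [3,4,5,6]=2
  size 5 → [2,3,4,5,6]=4
  first=0(x) contributes 4

4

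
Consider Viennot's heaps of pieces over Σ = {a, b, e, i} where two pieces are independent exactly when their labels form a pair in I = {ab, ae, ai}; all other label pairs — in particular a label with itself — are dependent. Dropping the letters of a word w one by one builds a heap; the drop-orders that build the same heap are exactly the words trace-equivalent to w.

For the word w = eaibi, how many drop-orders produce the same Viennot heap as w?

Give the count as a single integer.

5

0(e) covers ∅
1(a) covers ∅
2(i) covers 0:e
3(b) covers 2:i
4(i) covers 3:b
floor of heap: 0:e, 1:a
completions by unplaced set U, small U first (add the entries for U minus each lowest piece of U):
  |U|=1: {1}:1  {4}:1
  |U|=2: {1,4}:2  {3,4}:1
  |U|=3: {1,3,4}:3  {2,3,4}:1
  start at 0(e): 4
  start at 1(a): 1
sum over floor = 5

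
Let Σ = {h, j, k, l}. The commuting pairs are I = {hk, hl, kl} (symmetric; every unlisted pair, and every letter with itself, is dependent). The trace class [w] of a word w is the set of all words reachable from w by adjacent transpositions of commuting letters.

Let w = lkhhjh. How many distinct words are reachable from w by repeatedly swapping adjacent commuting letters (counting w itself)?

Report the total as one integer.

drop 0:l onto floor
drop 1:k onto floor
drop 2:h onto floor
drop 3:h onto {2:h}
drop 4:j onto {0:l, 1:k, 3:h}
drop 5:h onto {4:j}
ground layer = {0:l, 1:k, 2:h}
drop-orders for the pieces not yet dropped (sum over which currently-grounded one goes next):
  1 to go: {5} 1
  2 to go: {4,5} 1
  3 to go: {0,4,5} 1  {1,4,5} 1  {3,4,5} 1
  4 to go: {0,1,4,5} 2  {0,3,4,5} 2  {1,3,4,5} 2  {2,3,4,5} 1
  if 0:l drops first: 3 orders
  if 1:k drops first: 3 orders
  if 2:h drops first: 6 orders
heap linearizations: 12

12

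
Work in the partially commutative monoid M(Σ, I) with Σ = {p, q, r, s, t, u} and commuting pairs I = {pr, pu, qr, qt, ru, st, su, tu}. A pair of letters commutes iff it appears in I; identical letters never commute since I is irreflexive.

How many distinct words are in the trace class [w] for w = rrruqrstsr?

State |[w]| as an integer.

51

piece 0:r — minimal
piece 1:r rests on {0:r}
piece 2:r rests on {1:r}
piece 3:u — minimal
piece 4:q rests on {3:u}
piece 5:r rests on {2:r}
piece 6:s rests on {4:q, 5:r}
piece 7:t rests on {5:r}
piece 8:s rests on {6:s}
piece 9:r rests on {7:t, 8:s}
minimal pieces: {0:r, 3:u}
ways to finish when only these pieces remain (= sum over removing one remaining piece with nothing left below it):
  1 left: {9}→1
  2 left: {7,9}→1  {8,9}→1
  3 left: {6,8,9}→1  {7,8,9}→2
  4 left: {4,6,8,9}→1  {6,7,8,9}→3
  5 left: {3,4,6,8,9}→1  {4,6,7,8,9}→4  {5,6,7,8,9}→3
  6 left: {2,5,6,7,8,9}→3  {3,4,6,7,8,9}→5  {4,5,6,7,8,9}→7
  7 left: {1,2,5,6,7,8,9}→3  {2,4,5,6,7,8,9}→10  {3,4,5,6,7,8,9}→12
  8 left: {0,1,2,5,6,7,8,9}→3  {1,2,4,5,6,7,8,9}→13  {2,3,4,5,6,7,8,9}→22
  placing 0:r first → 35 extensions
  placing 3:u first → 16 extensions
total linear extensions = 51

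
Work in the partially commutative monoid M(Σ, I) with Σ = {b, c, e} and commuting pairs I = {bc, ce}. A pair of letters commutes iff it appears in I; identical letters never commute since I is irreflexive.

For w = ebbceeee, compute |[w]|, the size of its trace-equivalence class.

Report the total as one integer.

drop 0:e onto floor
drop 1:b onto {0:e}
drop 2:b onto {1:b}
drop 3:c onto floor
drop 4:e onto {2:b}
drop 5:e onto {4:e}
drop 6:e onto {5:e}
drop 7:e onto {6:e}
ground layer = {0:e, 3:c}
drop-orders for the pieces not yet dropped (sum over which currently-grounded one goes next):
  1 to go: {3} 1  {7} 1
  2 to go: {3,7} 2  {6,7} 1
  3 to go: {3,6,7} 3  {5,6,7} 1
  4 to go: {3,5,6,7} 4  {4,5,6,7} 1
  5 to go: {2,4,5,6,7} 1  {3,4,5,6,7} 5
  6 to go: {1,2,4,5,6,7} 1  {2,3,4,5,6,7} 6
  if 0:e drops first: 7 orders
  if 3:c drops first: 1 orders
heap linearizations: 8

8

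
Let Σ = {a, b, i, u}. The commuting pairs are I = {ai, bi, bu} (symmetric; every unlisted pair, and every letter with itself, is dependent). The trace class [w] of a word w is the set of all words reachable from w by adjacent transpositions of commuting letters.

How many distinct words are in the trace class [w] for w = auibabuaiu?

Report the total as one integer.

piece 0:a — minimal
piece 1:u rests on {0:a}
piece 2:i rests on {1:u}
piece 3:b rests on {0:a}
piece 4:a rests on {1:u, 3:b}
piece 5:b rests on {4:a}
piece 6:u rests on {2:i, 4:a}
piece 7:a rests on {5:b, 6:u}
piece 8:i rests on {6:u}
piece 9:u rests on {7:a, 8:i}
minimal pieces: {0:a}
ways to finish when only these pieces remain (= sum over removing one remaining piece with nothing left below it):
  1 left: {9}→1
  2 left: {7,9}→1  {8,9}→1
  3 left: {5,7,9}→1  {7,8,9}→2
  4 left: {5,7,8,9}→3  {6,7,8,9}→2
  5 left: {2,6,7,8,9}→2  {5,6,7,8,9}→5
  6 left: {2,5,6,7,8,9}→7  {4,5,6,7,8,9}→5
  7 left: {2,4,5,6,7,8,9}→12  {3,4,5,6,7,8,9}→5
  8 left: {1,2,4,5,6,7,8,9}→12  {2,3,4,5,6,7,8,9}→17
  placing 0:a first → 29 extensions

29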